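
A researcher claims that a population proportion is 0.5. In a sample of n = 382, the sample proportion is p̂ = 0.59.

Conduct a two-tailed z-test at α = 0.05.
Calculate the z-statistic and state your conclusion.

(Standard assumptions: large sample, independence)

H₀: p = 0.5, H₁: p ≠ 0.5
Standard error: SE = √(p₀(1-p₀)/n) = √(0.5×0.5/382) = 0.025582
z-statistic: z = (p̂ - p₀)/SE = (0.59 - 0.5)/0.025582 = 3.5181
Critical value: z_0.025 = ±1.960
p-value = 0.0004
Decision: reject H₀ at α = 0.05

Answer: z = 3.5181, reject H₀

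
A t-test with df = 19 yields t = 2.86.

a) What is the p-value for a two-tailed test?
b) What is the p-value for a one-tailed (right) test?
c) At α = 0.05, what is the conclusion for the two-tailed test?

Answer: a) 0.0100, b) 0.0050, c) reject H₀

Derivation:
Using t-distribution with df = 19:
a) Two-tailed: p = 2×P(T > 2.86) = 0.0100
b) One-tailed: p = P(T > 2.86) = 0.0050
c) 0.0100 < 0.05, reject H₀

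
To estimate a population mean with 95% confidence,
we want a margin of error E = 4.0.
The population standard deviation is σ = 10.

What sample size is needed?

Answer: n = 25

Derivation:
z_0.025 = 1.960
n = (z×σ/E)² = (1.960×10/4.0)²
n = 24.0100
Round up: n = 25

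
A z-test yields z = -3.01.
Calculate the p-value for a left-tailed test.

For z = -3.01:
p = P(Z < -3.01) = Φ(-3.01) = 0.0013

Answer: p-value ≈ 0.0013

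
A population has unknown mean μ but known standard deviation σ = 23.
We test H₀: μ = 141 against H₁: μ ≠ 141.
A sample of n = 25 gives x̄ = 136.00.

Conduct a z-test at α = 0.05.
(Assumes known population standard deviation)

Answer: z = -1.0870, fail to reject H₀

Derivation:
Standard error: SE = σ/√n = 23/√25 = 4.6000
z-statistic: z = (x̄ - μ₀)/SE = (136.00 - 141)/4.6000 = -1.0870
Critical value: ±1.960
p-value = 0.2770
Decision: fail to reject H₀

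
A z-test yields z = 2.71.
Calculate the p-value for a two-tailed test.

For z = 2.71:
p = 2×P(Z > |2.71|) = 2×(1 - Φ(2.71)) = 0.0067

Answer: p-value ≈ 0.0067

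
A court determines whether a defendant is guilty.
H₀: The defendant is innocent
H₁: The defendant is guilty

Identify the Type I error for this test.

Answer: Convicting an innocent person

Derivation:
A Type I error (probability α) occurs when we reject a true H₀.
A Type II error (probability β) occurs when we fail to reject a false H₀.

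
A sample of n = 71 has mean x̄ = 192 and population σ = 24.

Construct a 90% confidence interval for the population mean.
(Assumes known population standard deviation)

Confidence level: 90%, α = 0.1
z_0.05 = 1.645
SE = σ/√n = 24/√71 = 2.8483
Margin of error = 1.645 × 2.8483 = 4.6855
CI: x̄ ± margin = 192 ± 4.6855
CI: (187.3145, 196.6855)

Answer: (187.3145, 196.6855)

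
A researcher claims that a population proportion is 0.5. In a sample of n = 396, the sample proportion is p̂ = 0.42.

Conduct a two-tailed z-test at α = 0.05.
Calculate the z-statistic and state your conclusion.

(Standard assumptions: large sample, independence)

H₀: p = 0.5, H₁: p ≠ 0.5
Standard error: SE = √(p₀(1-p₀)/n) = √(0.5×0.5/396) = 0.025126
z-statistic: z = (p̂ - p₀)/SE = (0.42 - 0.5)/0.025126 = -3.1840
Critical value: z_0.025 = ±1.960
p-value = 0.0015
Decision: reject H₀ at α = 0.05

Answer: z = -3.1840, reject H₀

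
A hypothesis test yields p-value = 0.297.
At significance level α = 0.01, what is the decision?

Compare p-value to α:
0.297 ≥ 0.01
Decision: fail to reject H₀

Answer: fail to reject H₀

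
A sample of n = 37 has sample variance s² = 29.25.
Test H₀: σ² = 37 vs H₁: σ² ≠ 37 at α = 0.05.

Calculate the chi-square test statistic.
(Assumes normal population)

df = n - 1 = 36
χ² = (n-1)s²/σ₀² = 36×29.25/37 = 28.4595
Critical values: χ²_{0.975,36} = 21.336, χ²_{0.025,36} = 54.437
Rejection region: χ² < 21.336 or χ² > 54.437
Decision: fail to reject H₀

Answer: χ² = 28.4595, fail to reject H₀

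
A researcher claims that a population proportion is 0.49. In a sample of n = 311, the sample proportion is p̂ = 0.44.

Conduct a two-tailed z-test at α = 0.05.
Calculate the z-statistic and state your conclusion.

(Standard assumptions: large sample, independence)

Answer: z = -1.7639, fail to reject H₀

Derivation:
H₀: p = 0.49, H₁: p ≠ 0.49
Standard error: SE = √(p₀(1-p₀)/n) = √(0.49×0.51/311) = 0.028347
z-statistic: z = (p̂ - p₀)/SE = (0.44 - 0.49)/0.028347 = -1.7639
Critical value: z_0.025 = ±1.960
p-value = 0.0777
Decision: fail to reject H₀ at α = 0.05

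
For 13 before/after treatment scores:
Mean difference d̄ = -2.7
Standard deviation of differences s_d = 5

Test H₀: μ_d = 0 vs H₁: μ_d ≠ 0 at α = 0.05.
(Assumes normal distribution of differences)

Answer: t = -1.9469, fail to reject H₀

Derivation:
df = n - 1 = 12
SE = s_d/√n = 5/√13 = 1.3868
t = d̄/SE = -2.7/1.3868 = -1.9469
Critical value: t_{0.025,12} = ±2.179
p-value ≈ 0.0753
Decision: fail to reject H₀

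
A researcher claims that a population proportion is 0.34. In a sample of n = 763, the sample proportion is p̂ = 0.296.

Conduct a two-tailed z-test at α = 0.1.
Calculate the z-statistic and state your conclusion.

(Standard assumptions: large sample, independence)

H₀: p = 0.34, H₁: p ≠ 0.34
Standard error: SE = √(p₀(1-p₀)/n) = √(0.34×0.66/763) = 0.017149
z-statistic: z = (p̂ - p₀)/SE = (0.296 - 0.34)/0.017149 = -2.5657
Critical value: z_0.05 = ±1.645
p-value = 0.0103
Decision: reject H₀ at α = 0.1

Answer: z = -2.5657, reject H₀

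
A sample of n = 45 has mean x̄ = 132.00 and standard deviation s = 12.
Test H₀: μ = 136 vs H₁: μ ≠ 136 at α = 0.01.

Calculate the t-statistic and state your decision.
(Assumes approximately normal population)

Answer: t = -2.2360, fail to reject H₀

Derivation:
df = n - 1 = 44
SE = s/√n = 12/√45 = 1.7889
t = (x̄ - μ₀)/SE = (132.00 - 136)/1.7889 = -2.2360
Critical value: t_{0.005,44} = ±2.692
p-value ≈ 0.0305
Decision: fail to reject H₀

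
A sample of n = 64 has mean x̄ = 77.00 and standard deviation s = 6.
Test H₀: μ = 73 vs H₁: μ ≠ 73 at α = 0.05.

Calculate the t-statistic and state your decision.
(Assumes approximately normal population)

df = n - 1 = 63
SE = s/√n = 6/√64 = 0.7500
t = (x̄ - μ₀)/SE = (77.00 - 73)/0.7500 = 5.3333
Critical value: t_{0.025,63} = ±1.998
p-value < 0.0001
Decision: reject H₀

Answer: t = 5.3333, reject H₀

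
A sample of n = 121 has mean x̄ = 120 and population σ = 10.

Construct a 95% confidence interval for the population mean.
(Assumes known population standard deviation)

Answer: (118.2182, 121.7818)

Derivation:
Confidence level: 95%, α = 0.05
z_0.025 = 1.960
SE = σ/√n = 10/√121 = 0.9091
Margin of error = 1.960 × 0.9091 = 1.7818
CI: x̄ ± margin = 120 ± 1.7818
CI: (118.2182, 121.7818)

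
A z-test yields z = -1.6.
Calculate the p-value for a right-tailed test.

Answer: p-value ≈ 0.9452

Derivation:
For z = -1.6:
p = P(Z > -1.6) = 1 - Φ(-1.6) = 0.9452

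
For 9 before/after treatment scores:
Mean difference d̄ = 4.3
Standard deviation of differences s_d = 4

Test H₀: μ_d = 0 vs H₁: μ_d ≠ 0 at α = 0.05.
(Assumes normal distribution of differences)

df = n - 1 = 8
SE = s_d/√n = 4/√9 = 1.3333
t = d̄/SE = 4.3/1.3333 = 3.2251
Critical value: t_{0.025,8} = ±2.306
p-value ≈ 0.0121
Decision: reject H₀

Answer: t = 3.2251, reject H₀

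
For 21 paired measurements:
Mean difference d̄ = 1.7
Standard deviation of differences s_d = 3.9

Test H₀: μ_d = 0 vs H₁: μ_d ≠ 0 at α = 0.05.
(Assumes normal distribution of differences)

Answer: t = 1.9976, fail to reject H₀

Derivation:
df = n - 1 = 20
SE = s_d/√n = 3.9/√21 = 0.8510
t = d̄/SE = 1.7/0.8510 = 1.9976
Critical value: t_{0.025,20} = ±2.086
p-value ≈ 0.0595
Decision: fail to reject H₀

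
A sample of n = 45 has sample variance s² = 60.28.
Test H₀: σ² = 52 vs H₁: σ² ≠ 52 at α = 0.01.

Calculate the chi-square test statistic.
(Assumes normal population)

Answer: χ² = 51.0062, fail to reject H₀

Derivation:
df = n - 1 = 44
χ² = (n-1)s²/σ₀² = 44×60.28/52 = 51.0062
Critical values: χ²_{0.995,44} = 23.584, χ²_{0.005,44} = 71.893
Rejection region: χ² < 23.584 or χ² > 71.893
Decision: fail to reject H₀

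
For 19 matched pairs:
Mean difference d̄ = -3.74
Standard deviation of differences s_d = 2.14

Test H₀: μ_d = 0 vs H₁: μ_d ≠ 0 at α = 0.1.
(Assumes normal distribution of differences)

Answer: t = -7.6187, reject H₀

Derivation:
df = n - 1 = 18
SE = s_d/√n = 2.14/√19 = 0.4909
t = d̄/SE = -3.74/0.4909 = -7.6187
Critical value: t_{0.05,18} = ±1.734
p-value < 0.0001
Decision: reject H₀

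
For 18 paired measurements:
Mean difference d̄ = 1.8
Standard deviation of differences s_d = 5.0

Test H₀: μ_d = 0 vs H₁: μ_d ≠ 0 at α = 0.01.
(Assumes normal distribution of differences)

df = n - 1 = 17
SE = s_d/√n = 5.0/√18 = 1.1785
t = d̄/SE = 1.8/1.1785 = 1.5274
Critical value: t_{0.005,17} = ±2.898
p-value ≈ 0.1451
Decision: fail to reject H₀

Answer: t = 1.5274, fail to reject H₀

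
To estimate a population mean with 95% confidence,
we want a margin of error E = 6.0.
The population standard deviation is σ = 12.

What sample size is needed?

Answer: n = 16

Derivation:
z_0.025 = 1.960
n = (z×σ/E)² = (1.960×12/6.0)²
n = 15.3664
Round up: n = 16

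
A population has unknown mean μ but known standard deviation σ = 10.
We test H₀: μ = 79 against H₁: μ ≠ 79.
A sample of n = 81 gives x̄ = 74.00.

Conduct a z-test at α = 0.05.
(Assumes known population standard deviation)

Standard error: SE = σ/√n = 10/√81 = 1.1111
z-statistic: z = (x̄ - μ₀)/SE = (74.00 - 79)/1.1111 = -4.5000
Critical value: ±1.960
p-value < 0.0001
Decision: reject H₀

Answer: z = -4.5000, reject H₀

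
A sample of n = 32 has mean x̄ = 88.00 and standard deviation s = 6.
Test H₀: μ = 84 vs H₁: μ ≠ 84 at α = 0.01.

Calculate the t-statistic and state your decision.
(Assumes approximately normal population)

Answer: t = 3.7711, reject H₀

Derivation:
df = n - 1 = 31
SE = s/√n = 6/√32 = 1.0607
t = (x̄ - μ₀)/SE = (88.00 - 84)/1.0607 = 3.7711
Critical value: t_{0.005,31} = ±2.744
p-value ≈ 0.0007
Decision: reject H₀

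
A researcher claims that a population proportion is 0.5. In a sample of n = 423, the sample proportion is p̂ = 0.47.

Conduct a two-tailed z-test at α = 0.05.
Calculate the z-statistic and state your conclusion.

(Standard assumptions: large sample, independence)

Answer: z = -1.2340, fail to reject H₀

Derivation:
H₀: p = 0.5, H₁: p ≠ 0.5
Standard error: SE = √(p₀(1-p₀)/n) = √(0.5×0.5/423) = 0.024311
z-statistic: z = (p̂ - p₀)/SE = (0.47 - 0.5)/0.024311 = -1.2340
Critical value: z_0.025 = ±1.960
p-value = 0.2172
Decision: fail to reject H₀ at α = 0.05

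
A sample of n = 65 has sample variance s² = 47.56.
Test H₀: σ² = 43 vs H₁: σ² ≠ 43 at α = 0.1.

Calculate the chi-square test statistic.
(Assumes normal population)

Answer: χ² = 70.7870, fail to reject H₀

Derivation:
df = n - 1 = 64
χ² = (n-1)s²/σ₀² = 64×47.56/43 = 70.7870
Critical values: χ²_{0.95,64} = 46.595, χ²_{0.05,64} = 83.675
Rejection region: χ² < 46.595 or χ² > 83.675
Decision: fail to reject H₀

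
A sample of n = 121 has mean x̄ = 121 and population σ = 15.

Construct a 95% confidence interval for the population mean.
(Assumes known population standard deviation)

Confidence level: 95%, α = 0.05
z_0.025 = 1.960
SE = σ/√n = 15/√121 = 1.3636
Margin of error = 1.960 × 1.3636 = 2.6727
CI: x̄ ± margin = 121 ± 2.6727
CI: (118.3273, 123.6727)

Answer: (118.3273, 123.6727)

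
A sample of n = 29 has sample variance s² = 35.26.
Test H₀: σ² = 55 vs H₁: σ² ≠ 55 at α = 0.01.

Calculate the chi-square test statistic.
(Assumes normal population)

Answer: χ² = 17.9505, fail to reject H₀

Derivation:
df = n - 1 = 28
χ² = (n-1)s²/σ₀² = 28×35.26/55 = 17.9505
Critical values: χ²_{0.995,28} = 12.461, χ²_{0.005,28} = 50.993
Rejection region: χ² < 12.461 or χ² > 50.993
Decision: fail to reject H₀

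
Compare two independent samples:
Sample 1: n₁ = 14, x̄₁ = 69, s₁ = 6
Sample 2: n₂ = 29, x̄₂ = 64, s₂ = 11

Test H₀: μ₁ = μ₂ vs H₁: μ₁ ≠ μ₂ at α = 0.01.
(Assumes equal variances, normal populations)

Pooled variance: s²_p = [13×6² + 28×11²]/(41) = 94.0488
s_p = 9.6979
SE = s_p×√(1/n₁ + 1/n₂) = 9.6979×√(1/14 + 1/29) = 3.1561
t = (x̄₁ - x̄₂)/SE = (69 - 64)/3.1561 = 1.5842
df = 41, t-critical = ±2.701
Decision: fail to reject H₀

Answer: t = 1.5842, fail to reject H₀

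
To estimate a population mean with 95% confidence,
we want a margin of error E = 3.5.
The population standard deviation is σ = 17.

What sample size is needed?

Answer: n = 91

Derivation:
z_0.025 = 1.960
n = (z×σ/E)² = (1.960×17/3.5)²
n = 90.6304
Round up: n = 91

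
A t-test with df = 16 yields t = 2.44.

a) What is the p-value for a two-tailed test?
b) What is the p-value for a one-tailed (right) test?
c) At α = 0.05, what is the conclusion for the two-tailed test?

Using t-distribution with df = 16:
a) Two-tailed: p = 2×P(T > 2.44) = 0.0267
b) One-tailed: p = P(T > 2.44) = 0.0134
c) 0.0267 < 0.05, reject H₀

Answer: a) 0.0267, b) 0.0134, c) reject H₀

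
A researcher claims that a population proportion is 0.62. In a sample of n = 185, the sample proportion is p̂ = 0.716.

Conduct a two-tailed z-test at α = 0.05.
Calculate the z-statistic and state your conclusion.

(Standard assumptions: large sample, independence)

Answer: z = 2.6901, reject H₀

Derivation:
H₀: p = 0.62, H₁: p ≠ 0.62
Standard error: SE = √(p₀(1-p₀)/n) = √(0.62×0.38/185) = 0.035686
z-statistic: z = (p̂ - p₀)/SE = (0.716 - 0.62)/0.035686 = 2.6901
Critical value: z_0.025 = ±1.960
p-value = 0.0071
Decision: reject H₀ at α = 0.05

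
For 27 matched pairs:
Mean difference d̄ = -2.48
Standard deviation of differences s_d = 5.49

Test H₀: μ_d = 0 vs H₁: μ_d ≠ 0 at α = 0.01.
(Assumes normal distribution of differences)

df = n - 1 = 26
SE = s_d/√n = 5.49/√27 = 1.0566
t = d̄/SE = -2.48/1.0566 = -2.3472
Critical value: t_{0.005,26} = ±2.779
p-value ≈ 0.0268
Decision: fail to reject H₀

Answer: t = -2.3472, fail to reject H₀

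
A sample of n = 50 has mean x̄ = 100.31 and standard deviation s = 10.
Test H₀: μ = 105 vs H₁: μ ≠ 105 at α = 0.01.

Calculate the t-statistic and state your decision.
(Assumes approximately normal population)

df = n - 1 = 49
SE = s/√n = 10/√50 = 1.4142
t = (x̄ - μ₀)/SE = (100.31 - 105)/1.4142 = -3.3164
Critical value: t_{0.005,49} = ±2.680
p-value ≈ 0.0017
Decision: reject H₀

Answer: t = -3.3164, reject H₀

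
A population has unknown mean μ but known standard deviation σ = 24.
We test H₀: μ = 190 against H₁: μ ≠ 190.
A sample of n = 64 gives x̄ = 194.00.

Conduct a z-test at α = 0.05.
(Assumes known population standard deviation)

Standard error: SE = σ/√n = 24/√64 = 3.0000
z-statistic: z = (x̄ - μ₀)/SE = (194.00 - 190)/3.0000 = 1.3333
Critical value: ±1.960
p-value = 0.1824
Decision: fail to reject H₀

Answer: z = 1.3333, fail to reject H₀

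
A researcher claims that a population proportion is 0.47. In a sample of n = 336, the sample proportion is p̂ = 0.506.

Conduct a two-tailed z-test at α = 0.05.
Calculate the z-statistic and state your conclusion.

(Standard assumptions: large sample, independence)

H₀: p = 0.47, H₁: p ≠ 0.47
Standard error: SE = √(p₀(1-p₀)/n) = √(0.47×0.53/336) = 0.027228
z-statistic: z = (p̂ - p₀)/SE = (0.506 - 0.47)/0.027228 = 1.3222
Critical value: z_0.025 = ±1.960
p-value = 0.1861
Decision: fail to reject H₀ at α = 0.05

Answer: z = 1.3222, fail to reject H₀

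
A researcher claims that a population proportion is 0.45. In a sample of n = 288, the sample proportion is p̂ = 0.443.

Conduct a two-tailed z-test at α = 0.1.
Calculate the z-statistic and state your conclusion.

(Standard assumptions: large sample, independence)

Answer: z = -0.2388, fail to reject H₀

Derivation:
H₀: p = 0.45, H₁: p ≠ 0.45
Standard error: SE = √(p₀(1-p₀)/n) = √(0.45×0.55/288) = 0.029315
z-statistic: z = (p̂ - p₀)/SE = (0.443 - 0.45)/0.029315 = -0.2388
Critical value: z_0.05 = ±1.645
p-value = 0.8113
Decision: fail to reject H₀ at α = 0.1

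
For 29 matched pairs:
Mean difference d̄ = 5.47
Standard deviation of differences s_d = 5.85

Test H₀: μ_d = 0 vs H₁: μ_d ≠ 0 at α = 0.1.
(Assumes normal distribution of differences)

df = n - 1 = 28
SE = s_d/√n = 5.85/√29 = 1.0863
t = d̄/SE = 5.47/1.0863 = 5.0354
Critical value: t_{0.05,28} = ±1.701
p-value < 0.0001
Decision: reject H₀

Answer: t = 5.0354, reject H₀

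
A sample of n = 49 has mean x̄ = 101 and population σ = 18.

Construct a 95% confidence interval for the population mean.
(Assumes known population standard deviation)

Answer: (95.9601, 106.0399)

Derivation:
Confidence level: 95%, α = 0.05
z_0.025 = 1.960
SE = σ/√n = 18/√49 = 2.5714
Margin of error = 1.960 × 2.5714 = 5.0399
CI: x̄ ± margin = 101 ± 5.0399
CI: (95.9601, 106.0399)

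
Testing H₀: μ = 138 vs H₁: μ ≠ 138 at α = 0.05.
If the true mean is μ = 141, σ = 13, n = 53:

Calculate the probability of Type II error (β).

SE = σ/√n = 13/√53 = 1.7857
Critical values: μ₀ ± z_0.025×SE = 138 ± 1.960×1.7857
Acceptance region: (134.5000, 141.5000)
Under H₁ (μ = 141): z_high = (141.5000 - 141)/1.7857 = 0.2800, z_low = (134.5000 - 141)/1.7857 = -3.6400
β = P(not reject | H₁) = Φ(0.2800) - Φ(-3.6400) ≈ 0.6101

Answer: β ≈ 0.6101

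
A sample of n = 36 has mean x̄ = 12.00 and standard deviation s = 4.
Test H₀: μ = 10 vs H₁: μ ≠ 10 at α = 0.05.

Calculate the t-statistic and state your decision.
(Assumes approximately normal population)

df = n - 1 = 35
SE = s/√n = 4/√36 = 0.6667
t = (x̄ - μ₀)/SE = (12.00 - 10)/0.6667 = 2.9999
Critical value: t_{0.025,35} = ±2.030
p-value ≈ 0.0050
Decision: reject H₀

Answer: t = 2.9999, reject H₀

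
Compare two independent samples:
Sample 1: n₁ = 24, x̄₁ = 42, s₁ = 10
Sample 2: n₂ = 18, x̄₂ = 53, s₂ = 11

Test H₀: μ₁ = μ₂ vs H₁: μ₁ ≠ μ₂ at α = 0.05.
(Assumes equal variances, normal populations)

Answer: t = -3.3802, reject H₀

Derivation:
Pooled variance: s²_p = [23×10² + 17×11²]/(40) = 108.9250
s_p = 10.4367
SE = s_p×√(1/n₁ + 1/n₂) = 10.4367×√(1/24 + 1/18) = 3.2542
t = (x̄₁ - x̄₂)/SE = (42 - 53)/3.2542 = -3.3802
df = 40, t-critical = ±2.021
Decision: reject H₀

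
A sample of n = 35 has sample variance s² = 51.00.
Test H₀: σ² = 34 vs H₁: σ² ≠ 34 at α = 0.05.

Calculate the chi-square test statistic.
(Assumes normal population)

Answer: χ² = 51.0000, fail to reject H₀

Derivation:
df = n - 1 = 34
χ² = (n-1)s²/σ₀² = 34×51.00/34 = 51.0000
Critical values: χ²_{0.975,34} = 19.806, χ²_{0.025,34} = 51.966
Rejection region: χ² < 19.806 or χ² > 51.966
Decision: fail to reject H₀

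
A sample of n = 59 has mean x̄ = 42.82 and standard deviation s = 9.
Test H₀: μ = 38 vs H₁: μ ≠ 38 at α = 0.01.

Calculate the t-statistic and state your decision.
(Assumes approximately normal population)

Answer: t = 4.1137, reject H₀

Derivation:
df = n - 1 = 58
SE = s/√n = 9/√59 = 1.1717
t = (x̄ - μ₀)/SE = (42.82 - 38)/1.1717 = 4.1137
Critical value: t_{0.005,58} = ±2.663
p-value ≈ 0.0001
Decision: reject H₀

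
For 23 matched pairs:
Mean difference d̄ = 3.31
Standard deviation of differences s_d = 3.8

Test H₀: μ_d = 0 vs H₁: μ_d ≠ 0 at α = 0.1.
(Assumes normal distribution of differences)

df = n - 1 = 22
SE = s_d/√n = 3.8/√23 = 0.7924
t = d̄/SE = 3.31/0.7924 = 4.1772
Critical value: t_{0.05,22} = ±1.717
p-value ≈ 0.0004
Decision: reject H₀

Answer: t = 4.1772, reject H₀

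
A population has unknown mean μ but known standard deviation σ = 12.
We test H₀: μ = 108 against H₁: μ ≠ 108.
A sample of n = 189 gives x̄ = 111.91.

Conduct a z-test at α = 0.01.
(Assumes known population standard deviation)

Answer: z = 4.4793, reject H₀

Derivation:
Standard error: SE = σ/√n = 12/√189 = 0.8729
z-statistic: z = (x̄ - μ₀)/SE = (111.91 - 108)/0.8729 = 4.4793
Critical value: ±2.576
p-value < 0.0001
Decision: reject H₀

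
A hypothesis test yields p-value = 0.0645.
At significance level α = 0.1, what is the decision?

Compare p-value to α:
0.0645 < 0.1
Decision: reject H₀

Answer: reject H₀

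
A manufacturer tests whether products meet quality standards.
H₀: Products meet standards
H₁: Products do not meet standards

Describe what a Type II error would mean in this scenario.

Type I error (α): Rejecting H₀ when H₀ is true
Type II error (β): Failing to reject H₀ when H₁ is true

Answer: Accepting products as meeting standards when they don't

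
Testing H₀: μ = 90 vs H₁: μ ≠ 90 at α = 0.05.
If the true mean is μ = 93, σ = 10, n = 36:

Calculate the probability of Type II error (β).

Answer: β ≈ 0.5635

Derivation:
SE = σ/√n = 10/√36 = 1.6667
Critical values: μ₀ ± z_0.025×SE = 90 ± 1.960×1.6667
Acceptance region: (86.7333, 93.2667)
Under H₁ (μ = 93): z_high = (93.2667 - 93)/1.6667 = 0.1600, z_low = (86.7333 - 93)/1.6667 = -3.7599
β = P(not reject | H₁) = Φ(0.1600) - Φ(-3.7599) ≈ 0.5635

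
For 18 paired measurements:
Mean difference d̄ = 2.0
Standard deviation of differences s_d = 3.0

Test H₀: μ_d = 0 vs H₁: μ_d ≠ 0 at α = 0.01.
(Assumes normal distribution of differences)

df = n - 1 = 17
SE = s_d/√n = 3.0/√18 = 0.7071
t = d̄/SE = 2.0/0.7071 = 2.8285
Critical value: t_{0.005,17} = ±2.898
p-value ≈ 0.0116
Decision: fail to reject H₀

Answer: t = 2.8285, fail to reject H₀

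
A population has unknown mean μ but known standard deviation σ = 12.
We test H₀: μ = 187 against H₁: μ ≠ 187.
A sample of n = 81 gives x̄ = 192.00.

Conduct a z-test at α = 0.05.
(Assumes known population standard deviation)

Standard error: SE = σ/√n = 12/√81 = 1.3333
z-statistic: z = (x̄ - μ₀)/SE = (192.00 - 187)/1.3333 = 3.7501
Critical value: ±1.960
p-value = 0.0002
Decision: reject H₀

Answer: z = 3.7501, reject H₀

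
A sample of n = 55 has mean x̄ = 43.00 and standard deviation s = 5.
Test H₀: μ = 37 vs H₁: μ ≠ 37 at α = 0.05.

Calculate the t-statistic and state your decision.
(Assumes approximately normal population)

df = n - 1 = 54
SE = s/√n = 5/√55 = 0.6742
t = (x̄ - μ₀)/SE = (43.00 - 37)/0.6742 = 8.8994
Critical value: t_{0.025,54} = ±2.005
p-value < 0.0001
Decision: reject H₀

Answer: t = 8.8994, reject H₀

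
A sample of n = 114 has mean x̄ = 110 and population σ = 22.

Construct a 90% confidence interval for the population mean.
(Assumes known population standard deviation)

Confidence level: 90%, α = 0.1
z_0.05 = 1.645
SE = σ/√n = 22/√114 = 2.0605
Margin of error = 1.645 × 2.0605 = 3.3895
CI: x̄ ± margin = 110 ± 3.3895
CI: (106.6105, 113.3895)

Answer: (106.6105, 113.3895)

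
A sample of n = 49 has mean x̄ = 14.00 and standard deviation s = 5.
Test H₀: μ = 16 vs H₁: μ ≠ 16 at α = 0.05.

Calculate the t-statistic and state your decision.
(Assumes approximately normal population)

Answer: t = -2.7999, reject H₀

Derivation:
df = n - 1 = 48
SE = s/√n = 5/√49 = 0.7143
t = (x̄ - μ₀)/SE = (14.00 - 16)/0.7143 = -2.7999
Critical value: t_{0.025,48} = ±2.011
p-value ≈ 0.0073
Decision: reject H₀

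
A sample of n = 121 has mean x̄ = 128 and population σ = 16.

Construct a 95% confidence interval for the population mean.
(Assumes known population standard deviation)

Answer: (125.1492, 130.8508)

Derivation:
Confidence level: 95%, α = 0.05
z_0.025 = 1.960
SE = σ/√n = 16/√121 = 1.4545
Margin of error = 1.960 × 1.4545 = 2.8508
CI: x̄ ± margin = 128 ± 2.8508
CI: (125.1492, 130.8508)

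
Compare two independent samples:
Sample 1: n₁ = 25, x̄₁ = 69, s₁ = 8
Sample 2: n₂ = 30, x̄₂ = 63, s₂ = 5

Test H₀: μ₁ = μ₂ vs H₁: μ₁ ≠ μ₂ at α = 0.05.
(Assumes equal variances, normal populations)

Answer: t = 3.3923, reject H₀

Derivation:
Pooled variance: s²_p = [24×8² + 29×5²]/(53) = 42.6604
s_p = 6.5315
SE = s_p×√(1/n₁ + 1/n₂) = 6.5315×√(1/25 + 1/30) = 1.7687
t = (x̄₁ - x̄₂)/SE = (69 - 63)/1.7687 = 3.3923
df = 53, t-critical = ±2.006
Decision: reject H₀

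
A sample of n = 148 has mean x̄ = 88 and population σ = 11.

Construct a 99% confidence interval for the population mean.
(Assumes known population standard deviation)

Confidence level: 99%, α = 0.01
z_0.005 = 2.576
SE = σ/√n = 11/√148 = 0.9042
Margin of error = 2.576 × 0.9042 = 2.3292
CI: x̄ ± margin = 88 ± 2.3292
CI: (85.6708, 90.3292)

Answer: (85.6708, 90.3292)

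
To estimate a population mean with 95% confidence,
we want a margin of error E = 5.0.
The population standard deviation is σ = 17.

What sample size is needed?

z_0.025 = 1.960
n = (z×σ/E)² = (1.960×17/5.0)²
n = 44.4089
Round up: n = 45

Answer: n = 45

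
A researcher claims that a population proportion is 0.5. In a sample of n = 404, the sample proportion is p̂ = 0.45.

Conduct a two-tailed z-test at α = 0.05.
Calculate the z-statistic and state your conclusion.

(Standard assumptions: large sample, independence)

H₀: p = 0.5, H₁: p ≠ 0.5
Standard error: SE = √(p₀(1-p₀)/n) = √(0.5×0.5/404) = 0.024876
z-statistic: z = (p̂ - p₀)/SE = (0.45 - 0.5)/0.024876 = -2.0100
Critical value: z_0.025 = ±1.960
p-value = 0.0444
Decision: reject H₀ at α = 0.05

Answer: z = -2.0100, reject H₀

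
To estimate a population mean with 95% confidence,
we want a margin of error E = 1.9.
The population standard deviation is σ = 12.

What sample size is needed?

Answer: n = 154

Derivation:
z_0.025 = 1.960
n = (z×σ/E)² = (1.960×12/1.9)²
n = 153.2383
Round up: n = 154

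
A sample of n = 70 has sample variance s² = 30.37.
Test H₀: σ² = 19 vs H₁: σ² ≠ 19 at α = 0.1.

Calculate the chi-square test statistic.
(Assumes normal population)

Answer: χ² = 110.2911, reject H₀

Derivation:
df = n - 1 = 69
χ² = (n-1)s²/σ₀² = 69×30.37/19 = 110.2911
Critical values: χ²_{0.95,69} = 50.879, χ²_{0.05,69} = 89.391
Rejection region: χ² < 50.879 or χ² > 89.391
Decision: reject H₀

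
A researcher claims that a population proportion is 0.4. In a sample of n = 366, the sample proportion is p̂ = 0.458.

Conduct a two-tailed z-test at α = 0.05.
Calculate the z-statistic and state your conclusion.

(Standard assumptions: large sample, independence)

Answer: z = 2.2650, reject H₀

Derivation:
H₀: p = 0.4, H₁: p ≠ 0.4
Standard error: SE = √(p₀(1-p₀)/n) = √(0.4×0.6/366) = 0.025607
z-statistic: z = (p̂ - p₀)/SE = (0.458 - 0.4)/0.025607 = 2.2650
Critical value: z_0.025 = ±1.960
p-value = 0.0235
Decision: reject H₀ at α = 0.05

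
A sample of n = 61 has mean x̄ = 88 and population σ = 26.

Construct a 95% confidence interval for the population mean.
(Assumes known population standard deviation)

Confidence level: 95%, α = 0.05
z_0.025 = 1.960
SE = σ/√n = 26/√61 = 3.3290
Margin of error = 1.960 × 3.3290 = 6.5248
CI: x̄ ± margin = 88 ± 6.5248
CI: (81.4752, 94.5248)

Answer: (81.4752, 94.5248)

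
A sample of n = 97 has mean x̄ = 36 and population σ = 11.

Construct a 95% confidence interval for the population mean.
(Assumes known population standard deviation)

Answer: (33.8109, 38.1891)

Derivation:
Confidence level: 95%, α = 0.05
z_0.025 = 1.960
SE = σ/√n = 11/√97 = 1.1169
Margin of error = 1.960 × 1.1169 = 2.1891
CI: x̄ ± margin = 36 ± 2.1891
CI: (33.8109, 38.1891)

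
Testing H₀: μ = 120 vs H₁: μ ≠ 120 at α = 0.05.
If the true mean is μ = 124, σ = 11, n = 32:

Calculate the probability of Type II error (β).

SE = σ/√n = 11/√32 = 1.9445
Critical values: μ₀ ± z_0.025×SE = 120 ± 1.960×1.9445
Acceptance region: (116.1888, 123.8112)
Under H₁ (μ = 124): z_high = (123.8112 - 124)/1.9445 = -0.0971, z_low = (116.1888 - 124)/1.9445 = -4.0171
β = P(not reject | H₁) = Φ(-0.0971) - Φ(-4.0171) ≈ 0.4613

Answer: β ≈ 0.4613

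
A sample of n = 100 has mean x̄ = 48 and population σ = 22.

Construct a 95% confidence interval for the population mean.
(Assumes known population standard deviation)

Answer: (43.6880, 52.3120)

Derivation:
Confidence level: 95%, α = 0.05
z_0.025 = 1.960
SE = σ/√n = 22/√100 = 2.2000
Margin of error = 1.960 × 2.2000 = 4.3120
CI: x̄ ± margin = 48 ± 4.3120
CI: (43.6880, 52.3120)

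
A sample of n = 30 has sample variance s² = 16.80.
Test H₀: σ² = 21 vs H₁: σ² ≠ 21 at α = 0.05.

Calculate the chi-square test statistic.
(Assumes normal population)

df = n - 1 = 29
χ² = (n-1)s²/σ₀² = 29×16.80/21 = 23.2000
Critical values: χ²_{0.975,29} = 16.047, χ²_{0.025,29} = 45.722
Rejection region: χ² < 16.047 or χ² > 45.722
Decision: fail to reject H₀

Answer: χ² = 23.2000, fail to reject H₀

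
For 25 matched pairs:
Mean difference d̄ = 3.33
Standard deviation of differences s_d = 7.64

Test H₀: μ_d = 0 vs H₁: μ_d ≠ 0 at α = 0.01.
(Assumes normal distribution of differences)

df = n - 1 = 24
SE = s_d/√n = 7.64/√25 = 1.5280
t = d̄/SE = 3.33/1.5280 = 2.1793
Critical value: t_{0.005,24} = ±2.797
p-value ≈ 0.0394
Decision: fail to reject H₀

Answer: t = 2.1793, fail to reject H₀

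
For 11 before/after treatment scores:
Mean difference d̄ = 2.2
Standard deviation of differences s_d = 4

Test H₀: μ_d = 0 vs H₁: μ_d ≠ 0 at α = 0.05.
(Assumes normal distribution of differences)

Answer: t = 1.8242, fail to reject H₀

Derivation:
df = n - 1 = 10
SE = s_d/√n = 4/√11 = 1.2060
t = d̄/SE = 2.2/1.2060 = 1.8242
Critical value: t_{0.025,10} = ±2.228
p-value ≈ 0.0981
Decision: fail to reject H₀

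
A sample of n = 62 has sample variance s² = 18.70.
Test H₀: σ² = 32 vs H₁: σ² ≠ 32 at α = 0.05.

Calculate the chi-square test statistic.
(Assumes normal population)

Answer: χ² = 35.6469, reject H₀

Derivation:
df = n - 1 = 61
χ² = (n-1)s²/σ₀² = 61×18.70/32 = 35.6469
Critical values: χ²_{0.975,61} = 41.303, χ²_{0.025,61} = 84.476
Rejection region: χ² < 41.303 or χ² > 84.476
Decision: reject H₀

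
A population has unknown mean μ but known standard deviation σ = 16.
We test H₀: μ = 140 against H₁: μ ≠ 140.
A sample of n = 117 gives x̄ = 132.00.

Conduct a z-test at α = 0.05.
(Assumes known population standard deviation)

Answer: z = -5.4083, reject H₀

Derivation:
Standard error: SE = σ/√n = 16/√117 = 1.4792
z-statistic: z = (x̄ - μ₀)/SE = (132.00 - 140)/1.4792 = -5.4083
Critical value: ±1.960
p-value < 0.0001
Decision: reject H₀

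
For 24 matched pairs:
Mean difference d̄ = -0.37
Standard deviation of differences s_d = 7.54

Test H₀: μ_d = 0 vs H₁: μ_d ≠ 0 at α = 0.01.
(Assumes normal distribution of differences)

df = n - 1 = 23
SE = s_d/√n = 7.54/√24 = 1.5391
t = d̄/SE = -0.37/1.5391 = -0.2404
Critical value: t_{0.005,23} = ±2.807
p-value ≈ 0.8122
Decision: fail to reject H₀

Answer: t = -0.2404, fail to reject H₀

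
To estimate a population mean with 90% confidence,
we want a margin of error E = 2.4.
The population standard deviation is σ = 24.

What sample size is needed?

z_0.05 = 1.645
n = (z×σ/E)² = (1.645×24/2.4)²
n = 270.6025
Round up: n = 271

Answer: n = 271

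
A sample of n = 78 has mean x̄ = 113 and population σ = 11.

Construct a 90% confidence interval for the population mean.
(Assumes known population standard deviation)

Confidence level: 90%, α = 0.1
z_0.05 = 1.645
SE = σ/√n = 11/√78 = 1.2455
Margin of error = 1.645 × 1.2455 = 2.0488
CI: x̄ ± margin = 113 ± 2.0488
CI: (110.9512, 115.0488)

Answer: (110.9512, 115.0488)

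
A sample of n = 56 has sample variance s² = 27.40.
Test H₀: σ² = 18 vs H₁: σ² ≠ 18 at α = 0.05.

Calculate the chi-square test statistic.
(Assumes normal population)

df = n - 1 = 55
χ² = (n-1)s²/σ₀² = 55×27.40/18 = 83.7222
Critical values: χ²_{0.975,55} = 36.398, χ²_{0.025,55} = 77.380
Rejection region: χ² < 36.398 or χ² > 77.380
Decision: reject H₀

Answer: χ² = 83.7222, reject H₀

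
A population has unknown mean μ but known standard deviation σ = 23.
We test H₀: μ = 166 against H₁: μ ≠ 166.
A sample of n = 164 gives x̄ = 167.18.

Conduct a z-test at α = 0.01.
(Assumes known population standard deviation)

Answer: z = 0.6570, fail to reject H₀

Derivation:
Standard error: SE = σ/√n = 23/√164 = 1.7960
z-statistic: z = (x̄ - μ₀)/SE = (167.18 - 166)/1.7960 = 0.6570
Critical value: ±2.576
p-value = 0.5112
Decision: fail to reject H₀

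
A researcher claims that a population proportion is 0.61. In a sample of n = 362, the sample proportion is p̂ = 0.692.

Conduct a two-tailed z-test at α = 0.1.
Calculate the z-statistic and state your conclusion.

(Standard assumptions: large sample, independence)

H₀: p = 0.61, H₁: p ≠ 0.61
Standard error: SE = √(p₀(1-p₀)/n) = √(0.61×0.39/362) = 0.025636
z-statistic: z = (p̂ - p₀)/SE = (0.692 - 0.61)/0.025636 = 3.1986
Critical value: z_0.05 = ±1.645
p-value = 0.0014
Decision: reject H₀ at α = 0.1

Answer: z = 3.1986, reject H₀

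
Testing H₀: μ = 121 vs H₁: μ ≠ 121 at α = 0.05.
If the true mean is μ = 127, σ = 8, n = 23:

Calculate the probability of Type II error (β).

Answer: β ≈ 0.0508

Derivation:
SE = σ/√n = 8/√23 = 1.6681
Critical values: μ₀ ± z_0.025×SE = 121 ± 1.960×1.6681
Acceptance region: (117.7305, 124.2695)
Under H₁ (μ = 127): z_high = (124.2695 - 127)/1.6681 = -1.6369, z_low = (117.7305 - 127)/1.6681 = -5.5569
β = P(not reject | H₁) = Φ(-1.6369) - Φ(-5.5569) ≈ 0.0508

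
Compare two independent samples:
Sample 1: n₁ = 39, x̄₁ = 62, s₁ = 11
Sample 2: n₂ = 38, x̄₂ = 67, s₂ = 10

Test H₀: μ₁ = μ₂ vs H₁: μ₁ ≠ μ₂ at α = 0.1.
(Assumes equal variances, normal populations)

Answer: t = -2.0854, reject H₀

Derivation:
Pooled variance: s²_p = [38×11² + 37×10²]/(75) = 110.6400
s_p = 10.5186
SE = s_p×√(1/n₁ + 1/n₂) = 10.5186×√(1/39 + 1/38) = 2.3976
t = (x̄₁ - x̄₂)/SE = (62 - 67)/2.3976 = -2.0854
df = 75, t-critical = ±1.665
Decision: reject H₀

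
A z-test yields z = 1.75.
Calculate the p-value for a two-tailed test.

For z = 1.75:
p = 2×P(Z > |1.75|) = 2×(1 - Φ(1.75)) = 0.0801

Answer: p-value ≈ 0.0801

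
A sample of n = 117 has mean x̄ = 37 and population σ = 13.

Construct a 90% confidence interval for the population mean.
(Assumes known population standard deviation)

Answer: (35.0229, 38.9771)

Derivation:
Confidence level: 90%, α = 0.1
z_0.05 = 1.645
SE = σ/√n = 13/√117 = 1.2019
Margin of error = 1.645 × 1.2019 = 1.9771
CI: x̄ ± margin = 37 ± 1.9771
CI: (35.0229, 38.9771)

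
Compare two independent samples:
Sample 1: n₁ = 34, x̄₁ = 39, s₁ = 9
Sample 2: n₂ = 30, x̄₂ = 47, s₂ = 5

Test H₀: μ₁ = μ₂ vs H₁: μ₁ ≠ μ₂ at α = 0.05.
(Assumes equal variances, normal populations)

Answer: t = -4.3141, reject H₀

Derivation:
Pooled variance: s²_p = [33×9² + 29×5²]/(62) = 54.8065
s_p = 7.4031
SE = s_p×√(1/n₁ + 1/n₂) = 7.4031×√(1/34 + 1/30) = 1.8544
t = (x̄₁ - x̄₂)/SE = (39 - 47)/1.8544 = -4.3141
df = 62, t-critical = ±1.999
Decision: reject H₀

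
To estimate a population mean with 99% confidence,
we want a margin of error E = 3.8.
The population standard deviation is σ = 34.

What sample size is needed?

Answer: n = 532

Derivation:
z_0.005 = 2.576
n = (z×σ/E)² = (2.576×34/3.8)²
n = 531.2297
Round up: n = 532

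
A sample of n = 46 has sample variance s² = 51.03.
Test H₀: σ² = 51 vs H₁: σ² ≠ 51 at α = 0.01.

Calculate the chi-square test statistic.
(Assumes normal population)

Answer: χ² = 45.0265, fail to reject H₀

Derivation:
df = n - 1 = 45
χ² = (n-1)s²/σ₀² = 45×51.03/51 = 45.0265
Critical values: χ²_{0.995,45} = 24.311, χ²_{0.005,45} = 73.166
Rejection region: χ² < 24.311 or χ² > 73.166
Decision: fail to reject H₀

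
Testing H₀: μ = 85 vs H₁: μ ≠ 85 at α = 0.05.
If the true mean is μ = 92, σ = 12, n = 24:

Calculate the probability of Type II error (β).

SE = σ/√n = 12/√24 = 2.4495
Critical values: μ₀ ± z_0.025×SE = 85 ± 1.960×2.4495
Acceptance region: (80.1990, 89.8010)
Under H₁ (μ = 92): z_high = (89.8010 - 92)/2.4495 = -0.8977, z_low = (80.1990 - 92)/2.4495 = -4.8177
β = P(not reject | H₁) = Φ(-0.8977) - Φ(-4.8177) ≈ 0.1847

Answer: β ≈ 0.1847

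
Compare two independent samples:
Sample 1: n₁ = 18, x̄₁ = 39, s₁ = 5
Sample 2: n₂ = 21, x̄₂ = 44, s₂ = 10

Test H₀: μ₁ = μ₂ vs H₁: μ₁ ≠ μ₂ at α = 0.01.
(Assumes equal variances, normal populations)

Answer: t = -1.9228, fail to reject H₀

Derivation:
Pooled variance: s²_p = [17×5² + 20×10²]/(37) = 65.5405
s_p = 8.0957
SE = s_p×√(1/n₁ + 1/n₂) = 8.0957×√(1/18 + 1/21) = 2.6004
t = (x̄₁ - x̄₂)/SE = (39 - 44)/2.6004 = -1.9228
df = 37, t-critical = ±2.715
Decision: fail to reject H₀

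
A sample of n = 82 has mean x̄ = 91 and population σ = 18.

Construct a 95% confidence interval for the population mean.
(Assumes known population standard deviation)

Answer: (87.1039, 94.8961)

Derivation:
Confidence level: 95%, α = 0.05
z_0.025 = 1.960
SE = σ/√n = 18/√82 = 1.9878
Margin of error = 1.960 × 1.9878 = 3.8961
CI: x̄ ± margin = 91 ± 3.8961
CI: (87.1039, 94.8961)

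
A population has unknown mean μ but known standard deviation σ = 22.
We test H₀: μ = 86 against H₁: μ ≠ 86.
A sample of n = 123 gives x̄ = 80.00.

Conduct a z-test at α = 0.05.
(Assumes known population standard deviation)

Standard error: SE = σ/√n = 22/√123 = 1.9837
z-statistic: z = (x̄ - μ₀)/SE = (80.00 - 86)/1.9837 = -3.0247
Critical value: ±1.960
p-value = 0.0025
Decision: reject H₀

Answer: z = -3.0247, reject H₀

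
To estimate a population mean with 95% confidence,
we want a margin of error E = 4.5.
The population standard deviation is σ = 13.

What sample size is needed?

Answer: n = 33

Derivation:
z_0.025 = 1.960
n = (z×σ/E)² = (1.960×13/4.5)²
n = 32.0608
Round up: n = 33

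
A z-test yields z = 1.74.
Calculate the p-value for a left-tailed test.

Answer: p-value ≈ 0.9591

Derivation:
For z = 1.74:
p = P(Z < 1.74) = Φ(1.74) = 0.9591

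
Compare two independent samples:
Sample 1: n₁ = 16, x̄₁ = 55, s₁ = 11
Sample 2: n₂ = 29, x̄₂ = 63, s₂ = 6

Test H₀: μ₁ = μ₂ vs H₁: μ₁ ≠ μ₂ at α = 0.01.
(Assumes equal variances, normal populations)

Pooled variance: s²_p = [15×11² + 28×6²]/(43) = 65.6512
s_p = 8.1025
SE = s_p×√(1/n₁ + 1/n₂) = 8.1025×√(1/16 + 1/29) = 2.5233
t = (x̄₁ - x̄₂)/SE = (55 - 63)/2.5233 = -3.1705
df = 43, t-critical = ±2.695
Decision: reject H₀

Answer: t = -3.1705, reject H₀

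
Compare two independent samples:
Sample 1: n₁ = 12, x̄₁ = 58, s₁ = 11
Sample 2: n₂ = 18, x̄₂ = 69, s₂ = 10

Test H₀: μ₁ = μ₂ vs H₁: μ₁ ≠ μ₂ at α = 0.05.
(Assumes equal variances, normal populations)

Pooled variance: s²_p = [11×11² + 17×10²]/(28) = 108.2500
s_p = 10.4043
SE = s_p×√(1/n₁ + 1/n₂) = 10.4043×√(1/12 + 1/18) = 3.8775
t = (x̄₁ - x̄₂)/SE = (58 - 69)/3.8775 = -2.8369
df = 28, t-critical = ±2.048
Decision: reject H₀

Answer: t = -2.8369, reject H₀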